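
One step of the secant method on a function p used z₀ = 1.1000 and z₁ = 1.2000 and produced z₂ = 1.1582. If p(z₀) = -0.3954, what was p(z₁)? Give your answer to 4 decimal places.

The secant line through (1.1000, -0.3954) and (1.2000, p(z₁)) crosses zero at z₂ = 1.1582.
So (1.1000, -0.3954), (1.2000, p(z₁)), (1.1582, 0) are collinear:
p(z₁) = -0.3954 · (1.2000 − 1.1582) / (1.1000 − 1.1582) = -0.3954 · (0.041800)/(-0.058200) = 0.283981

0.2840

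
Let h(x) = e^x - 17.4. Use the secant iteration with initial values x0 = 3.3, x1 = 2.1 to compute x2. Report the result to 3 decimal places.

2.685

h(3.3) = 9.71264, h(2.1) = -9.23383
x2 = 2.10000 − (-9.23383)·(2.10000 − 3.30000) / (-9.23383 − 9.71264) = 2.10000 − (11.08060)/(-18.94647) = 2.68484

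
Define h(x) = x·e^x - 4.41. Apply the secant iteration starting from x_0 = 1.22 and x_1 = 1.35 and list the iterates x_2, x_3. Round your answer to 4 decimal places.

1.2536, 1.2558

h(1.22) = -0.277631, h(1.35) = 0.797524
x_2 = 1.350000 − 0.797524·(1.350000 − 1.220000) / (0.797524 − (-0.277631)) = 1.350000 − (0.103678)/(1.075155) = 1.253569
h(1.253569) = -0.018970
x_3 = 1.253569 − (-0.018970)·(1.253569 − 1.350000) / (-0.018970 − 0.797524) = 1.253569 − (0.001829)/(-0.816494) = 1.255810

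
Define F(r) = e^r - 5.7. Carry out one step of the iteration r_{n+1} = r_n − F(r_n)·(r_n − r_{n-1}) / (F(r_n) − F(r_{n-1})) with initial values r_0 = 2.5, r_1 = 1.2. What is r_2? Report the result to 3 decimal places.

F(2.5) = 6.48249, F(1.2) = -2.37988
r_2 = 1.20000 − (-2.37988)·(1.20000 − 2.50000) / (-2.37988 − 6.48249) = 1.20000 − (3.09385)/(-8.86238) = 1.54910

1.549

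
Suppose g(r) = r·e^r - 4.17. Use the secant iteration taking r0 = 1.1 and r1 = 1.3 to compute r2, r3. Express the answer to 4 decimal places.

g(1.1) = -0.865417, g(1.3) = 0.600086
r2 = 1.300000 − 0.600086·(1.300000 − 1.100000) / (0.600086 − (-0.865417)) = 1.300000 − (0.120017)/(1.465503) = 1.218105
g(1.218105) = -0.051860
r3 = 1.218105 − (-0.051860)·(1.218105 − 1.300000) / (-0.051860 − 0.600086) = 1.218105 − (0.004247)/(-0.651945) = 1.224620

1.2181, 1.2246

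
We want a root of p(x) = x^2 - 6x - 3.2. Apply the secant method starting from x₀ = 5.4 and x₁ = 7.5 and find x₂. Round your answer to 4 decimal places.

p(5.4) = -6.440000, p(7.5) = 8.050000
x₂ = 7.500000 − 8.050000·(7.500000 − 5.400000) / (8.050000 − (-6.440000)) = 7.500000 − (16.905000)/(14.490000) = 6.333333

6.3333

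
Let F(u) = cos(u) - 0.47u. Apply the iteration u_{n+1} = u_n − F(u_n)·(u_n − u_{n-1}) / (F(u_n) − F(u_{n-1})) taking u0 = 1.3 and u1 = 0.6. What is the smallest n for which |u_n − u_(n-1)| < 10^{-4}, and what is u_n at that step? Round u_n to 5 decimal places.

n = 5, u_n = 1.05304

F(1.3) = -0.3435012, F(0.6) = 0.5433356
u2 = 0.6000000 − 0.5433356·(-0.7000000)/(0.8868368) = 1.0288669;  |Δ| = 0.4288669
F(1.0288669) = 0.0322225
u3 = 1.0288669 − 0.0322225·(0.4288669)/(-0.5111131) = 1.0559043;  |Δ| = 0.0270374
F(1.0559043) = -0.0038341
u4 = 1.0559043 − (-0.0038341)·(0.0270374)/(-0.0360566) = 1.0530292;  |Δ| = 0.0028750
F(1.0530292) = 0.0000174
u5 = 1.0530292 − 0.0000174·(-0.0028750)/(0.0038515) = 1.0530422;  |Δ| = 0.0000130
|u5 − u4| = 0.0000130 < 10^{-4}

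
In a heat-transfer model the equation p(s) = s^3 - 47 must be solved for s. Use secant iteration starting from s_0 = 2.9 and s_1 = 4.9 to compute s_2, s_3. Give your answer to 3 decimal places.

3.385, 3.543

p(2.9) = -22.61100, p(4.9) = 70.64900
s_2 = 4.90000 − 70.64900·(4.90000 − 2.90000) / (70.64900 − (-22.61100)) = 4.90000 − (141.29800)/(93.26000) = 3.38490
p(3.38490) = -8.21726
s_3 = 3.38490 − (-8.21726)·(3.38490 − 4.90000) / (-8.21726 − 70.64900) = 3.38490 − (12.44995)/(-78.86626) = 3.54276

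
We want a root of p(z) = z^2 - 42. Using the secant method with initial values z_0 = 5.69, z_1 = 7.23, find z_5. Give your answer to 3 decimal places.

p(5.69) = -9.62390, p(7.23) = 10.27290
z_2 = 7.23000 − 10.27290·(7.23000 − 5.69000) / (10.27290 − (-9.62390)) = 7.23000 − (15.82027)/(19.89680) = 6.43488
p(6.43488) = -0.59227
z_3 = 6.43488 − (-0.59227)·(6.43488 − 7.23000) / (-0.59227 − 10.27290) = 6.43488 − (0.47092)/(-10.86517) = 6.47823
p(6.47823) = -0.03258
z_4 = 6.47823 − (-0.03258)·(6.47823 − 6.43488) / (-0.03258 − (-0.59227)) = 6.47823 − (-0.00141)/(0.55969) = 6.48075
p(6.48075) = 0.00012
z_5 = 6.48075 − 0.00012·(6.48075 − 6.47823) / (0.00012 − (-0.03258)) = 6.48075 − (0.00000)/(0.03270) = 6.48074

6.481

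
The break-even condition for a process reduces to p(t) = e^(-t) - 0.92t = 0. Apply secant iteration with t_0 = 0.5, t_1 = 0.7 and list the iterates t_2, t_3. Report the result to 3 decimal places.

p(0.5) = 0.14653, p(0.7) = -0.14741
t_2 = 0.70000 − (-0.14741)·(0.70000 − 0.50000) / (-0.14741 − 0.14653) = 0.70000 − (-0.02948)/(-0.29395) = 0.59970
p(0.59970) = -0.00275
t_3 = 0.59970 − (-0.00275)·(0.59970 − 0.70000) / (-0.00275 − (-0.14741)) = 0.59970 − (0.00028)/(0.14467) = 0.59779

0.600, 0.598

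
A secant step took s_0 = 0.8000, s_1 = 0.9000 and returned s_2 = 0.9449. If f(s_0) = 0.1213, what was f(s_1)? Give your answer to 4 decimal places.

0.0376

The secant line through (0.8000, 0.1213) and (0.9000, f(s_1)) crosses zero at s_2 = 0.9449.
So (0.8000, 0.1213), (0.9000, f(s_1)), (0.9449, 0) are collinear:
f(s_1) = 0.1213 · (0.9000 − 0.9449) / (0.8000 − 0.9449) = 0.1213 · (-0.044900)/(-0.144900) = 0.037587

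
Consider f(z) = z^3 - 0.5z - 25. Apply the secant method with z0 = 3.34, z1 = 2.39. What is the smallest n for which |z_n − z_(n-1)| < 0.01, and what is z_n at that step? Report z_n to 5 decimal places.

n = 5, z_n = 2.98101

f(3.34) = 10.5897040, f(2.39) = -12.5430810
z2 = 2.3900000 − (-12.5430810)·(-0.9500000)/(-23.1327850) = 2.9051099;  |Δ| = 0.5151099
f(2.9051099) = -1.9344045
z3 = 2.9051099 − (-1.9344045)·(0.5151099)/(10.6086765) = 2.9990360;  |Δ| = 0.0939260
f(2.9990360) = 0.4744611
z4 = 2.9990360 − 0.4744611·(0.0939260)/(2.4088655) = 2.9805359;  |Δ| = 0.0185001
f(2.9805359) = -0.0123976
z5 = 2.9805359 − (-0.0123976)·(-0.0185001)/(-0.4868586) = 2.9810069;  |Δ| = 0.0004711
|z5 − z4| = 0.0004711 < 0.01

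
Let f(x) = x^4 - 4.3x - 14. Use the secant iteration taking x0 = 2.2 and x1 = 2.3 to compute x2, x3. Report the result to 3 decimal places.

2.201, 2.201

f(2.2) = -0.03440, f(2.3) = 4.09410
x2 = 2.30000 − 4.09410·(2.30000 − 2.20000) / (4.09410 − (-0.03440)) = 2.30000 − (0.40941)/(4.12850) = 2.20083
f(2.20083) = -0.00247
x3 = 2.20083 − (-0.00247)·(2.20083 − 2.30000) / (-0.00247 − 4.09410) = 2.20083 − (0.00025)/(-4.09657) = 2.20089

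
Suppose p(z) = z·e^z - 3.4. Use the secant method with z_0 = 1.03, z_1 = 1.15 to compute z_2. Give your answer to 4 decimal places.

p(1.03) = -0.514902, p(1.15) = 0.231922
z_2 = 1.150000 − 0.231922·(1.150000 − 1.030000) / (0.231922 − (-0.514902)) = 1.150000 − (0.027831)/(0.746824) = 1.112735

1.1127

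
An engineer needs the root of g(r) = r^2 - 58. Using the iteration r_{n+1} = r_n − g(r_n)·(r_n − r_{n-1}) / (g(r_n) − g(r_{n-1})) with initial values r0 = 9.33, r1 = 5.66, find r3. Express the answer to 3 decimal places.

g(9.33) = 29.04890, g(5.66) = -25.96440
r2 = 5.66000 − (-25.96440)·(5.66000 − 9.33000) / (-25.96440 − 29.04890) = 5.66000 − (95.28935)/(-55.01330) = 7.39211
g(7.39211) = -3.35664
r3 = 7.39211 − (-3.35664)·(7.39211 − 5.66000) / (-3.35664 − (-25.96440)) = 7.39211 − (-5.81408)/(22.60776) = 7.64929

7.649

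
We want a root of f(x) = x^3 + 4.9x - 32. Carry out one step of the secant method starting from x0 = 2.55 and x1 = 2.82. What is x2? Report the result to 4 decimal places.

f(2.55) = -2.923625, f(2.82) = 4.243768
x2 = 2.820000 − 4.243768·(2.820000 − 2.550000) / (4.243768 − (-2.923625)) = 2.820000 − (1.145817)/(7.167393) = 2.660135

2.6601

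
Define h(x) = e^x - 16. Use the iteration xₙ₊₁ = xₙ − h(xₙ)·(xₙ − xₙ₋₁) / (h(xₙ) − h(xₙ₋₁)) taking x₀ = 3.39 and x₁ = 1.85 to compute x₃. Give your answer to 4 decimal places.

h(3.39) = 13.665952, h(1.85) = -9.640180
x₂ = 1.850000 − (-9.640180)·(1.850000 − 3.390000) / (-9.640180 − 13.665952) = 1.850000 − (14.845878)/(-23.306133) = 2.486994
h(2.486994) = -3.974920
x₃ = 2.486994 − (-3.974920)·(2.486994 − 1.850000) / (-3.974920 − (-9.640180)) = 2.486994 − (-2.532002)/(5.665261) = 2.933929

2.9339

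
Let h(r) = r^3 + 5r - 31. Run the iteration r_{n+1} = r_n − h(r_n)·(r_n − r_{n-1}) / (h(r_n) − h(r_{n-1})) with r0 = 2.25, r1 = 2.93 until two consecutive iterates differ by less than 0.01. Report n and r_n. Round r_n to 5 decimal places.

h(2.25) = -8.3593750, h(2.93) = 8.8037570
r2 = 2.9300000 − 8.8037570·(0.6800000)/(17.1631320) = 2.5811968;  |Δ| = 0.3488032
h(2.5811968) = -0.8965929
r3 = 2.5811968 − (-0.8965929)·(-0.3488032)/(-9.7003499) = 2.6134363;  |Δ| = 0.0322395
h(2.6134363) = -0.0829188
r4 = 2.6134363 − (-0.0829188)·(0.0322395)/(0.8136741) = 2.6167218;  |Δ| = 0.0032854
|r4 − r3| = 0.0032854 < 0.01

n = 4, r_n = 2.61672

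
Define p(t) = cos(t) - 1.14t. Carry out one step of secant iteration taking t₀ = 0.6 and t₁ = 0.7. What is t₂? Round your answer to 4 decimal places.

0.6810

p(0.6) = 0.141336, p(0.7) = -0.033158
t₂ = 0.700000 − (-0.033158)·(0.700000 − 0.600000) / (-0.033158 − 0.141336) = 0.700000 − (-0.003316)/(-0.174493) = 0.680998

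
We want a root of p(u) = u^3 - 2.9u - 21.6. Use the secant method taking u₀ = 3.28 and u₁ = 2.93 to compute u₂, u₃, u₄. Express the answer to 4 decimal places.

3.1197, 3.1313, 3.1305

p(3.28) = 4.175552, p(2.93) = -4.943243
u₂ = 2.930000 − (-4.943243)·(2.930000 − 3.280000) / (-4.943243 − 4.175552) = 2.930000 − (1.730135)/(-9.118795) = 3.119733
p(3.119733) = -0.283698
u₃ = 3.119733 − (-0.283698)·(3.119733 − 2.930000) / (-0.283698 − (-4.943243)) = 3.119733 − (-0.053827)/(4.659545) = 3.131285
p(3.131285) = 0.021348
u₄ = 3.131285 − 0.021348·(3.131285 − 3.119733) / (0.021348 − (-0.283698)) = 3.131285 − (0.000247)/(0.305046) = 3.130476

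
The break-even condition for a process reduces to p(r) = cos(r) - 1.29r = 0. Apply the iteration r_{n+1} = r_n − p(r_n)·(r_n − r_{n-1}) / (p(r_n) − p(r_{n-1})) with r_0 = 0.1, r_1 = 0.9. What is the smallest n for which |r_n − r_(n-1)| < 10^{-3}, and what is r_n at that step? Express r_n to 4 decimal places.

p(0.1) = 0.866004, p(0.9) = -0.539390
r_2 = 0.900000 − (-0.539390)·(0.800000)/(-1.405394) = 0.592960;  |Δ| = 0.307040
p(0.592960) = 0.064372
r_3 = 0.592960 − 0.064372·(-0.307040)/(0.603762) = 0.625696;  |Δ| = 0.032736
p(0.625696) = 0.003408
r_4 = 0.625696 − 0.003408·(0.032736)/(-0.060964) = 0.627526;  |Δ| = 0.001830
p(0.627526) = -0.000026
r_5 = 0.627526 − (-0.000026)·(0.001830)/(-0.003434) = 0.627512;  |Δ| = 0.000014
|r_5 − r_4| = 0.000014 < 10^{-3}

n = 5, r_n = 0.6275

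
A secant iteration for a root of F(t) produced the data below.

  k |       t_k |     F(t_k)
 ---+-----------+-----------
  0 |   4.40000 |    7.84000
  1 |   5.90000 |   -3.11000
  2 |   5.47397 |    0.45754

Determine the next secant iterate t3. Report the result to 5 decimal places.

5.52861

t3 = 5.47397 − 0.45754·(5.47397 − 5.90000) / (0.45754 − (-3.11000))
   = 5.47397 − (-0.1949258)/(3.5675400) = 5.5286087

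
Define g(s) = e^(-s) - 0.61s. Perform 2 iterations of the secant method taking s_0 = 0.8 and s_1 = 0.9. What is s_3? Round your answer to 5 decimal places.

0.76381

g(0.8) = -0.0386710, g(0.9) = -0.1424303
s_2 = 0.9000000 − (-0.1424303)·(0.9000000 − 0.8000000) / (-0.1424303 − (-0.0386710)) = 0.9000000 − (-0.0142430)/(-0.1037593) = 0.7627301
g(0.7627301) = 0.0011261
s_3 = 0.7627301 − 0.0011261·(0.7627301 − 0.9000000) / (0.0011261 − (-0.1424303)) = 0.7627301 − (-0.0001546)/(0.1435564) = 0.7638068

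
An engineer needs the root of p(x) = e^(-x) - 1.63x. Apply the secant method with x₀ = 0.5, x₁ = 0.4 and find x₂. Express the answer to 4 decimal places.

0.4081

p(0.5) = -0.208469, p(0.4) = 0.018320
x₂ = 0.400000 − 0.018320·(0.400000 − 0.500000) / (0.018320 − (-0.208469)) = 0.400000 − (-0.001832)/(0.226789) = 0.408078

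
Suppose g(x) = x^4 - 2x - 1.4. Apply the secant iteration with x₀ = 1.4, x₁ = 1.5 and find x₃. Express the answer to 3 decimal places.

1.438

g(1.4) = -0.35840, g(1.5) = 0.66250
x₂ = 1.50000 − 0.66250·(1.50000 − 1.40000) / (0.66250 − (-0.35840)) = 1.50000 − (0.06625)/(1.02090) = 1.43511
g(1.43511) = -0.02855
x₃ = 1.43511 − (-0.02855)·(1.43511 − 1.50000) / (-0.02855 − 0.66250) = 1.43511 − (0.00185)/(-0.69105) = 1.43779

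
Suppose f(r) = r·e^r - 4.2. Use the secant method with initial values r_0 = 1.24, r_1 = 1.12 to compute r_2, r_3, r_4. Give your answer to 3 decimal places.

f(1.24) = 0.08496, f(1.12) = -0.76736
r_2 = 1.12000 − (-0.76736)·(1.12000 − 1.24000) / (-0.76736 − 0.08496) = 1.12000 − (0.09208)/(-0.85232) = 1.22804
f(1.22804) = -0.00683
r_3 = 1.22804 − (-0.00683)·(1.22804 − 1.12000) / (-0.00683 − (-0.76736)) = 1.22804 − (-0.00074)/(0.76053) = 1.22901
f(1.22901) = 0.00056
r_4 = 1.22901 − 0.00056·(1.22901 − 1.22804) / (0.00056 − (-0.00683)) = 1.22901 − (0.00000)/(0.00739) = 1.22894

1.228, 1.229, 1.229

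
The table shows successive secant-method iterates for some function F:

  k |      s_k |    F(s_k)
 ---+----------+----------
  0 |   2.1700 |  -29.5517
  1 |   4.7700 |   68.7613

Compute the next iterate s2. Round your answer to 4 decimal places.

s2 = 4.7700 − 68.7613·(4.7700 − 2.1700) / (68.7613 − (-29.5517))
   = 4.7700 − (178.779380)/(98.313000) = 2.951529

2.9515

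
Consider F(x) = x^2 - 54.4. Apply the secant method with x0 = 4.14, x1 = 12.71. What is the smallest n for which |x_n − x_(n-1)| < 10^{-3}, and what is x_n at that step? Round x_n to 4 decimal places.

F(4.14) = -37.260400, F(12.71) = 107.144100
x2 = 12.710000 − 107.144100·(8.570000)/(144.404500) = 6.351300;  |Δ| = 6.358700
F(6.351300) = -14.060992
x3 = 6.351300 − (-14.060992)·(-6.358700)/(-121.205092) = 7.088972;  |Δ| = 0.737672
F(7.088972) = -4.146476
x4 = 7.088972 − (-4.146476)·(0.737672)/(9.914516) = 7.397483;  |Δ| = 0.308511
F(7.397483) = 0.322760
x5 = 7.397483 − 0.322760·(0.308511)/(4.469236) = 7.375203;  |Δ| = 0.022280
F(7.375203) = -0.006377
x6 = 7.375203 − (-0.006377)·(-0.022280)/(-0.329137) = 7.375635;  |Δ| = 0.000432
|x6 − x5| = 0.000432 < 10^{-3}

n = 6, x_n = 7.3756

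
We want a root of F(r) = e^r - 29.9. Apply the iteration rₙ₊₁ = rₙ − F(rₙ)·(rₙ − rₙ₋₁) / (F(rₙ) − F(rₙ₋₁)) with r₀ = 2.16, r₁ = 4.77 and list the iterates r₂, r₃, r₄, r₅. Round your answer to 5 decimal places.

F(2.16) = -21.2288623, F(4.77) = 88.0192420
r₂ = 4.7700000 − 88.0192420·(4.7700000 − 2.1600000) / (88.0192420 − (-21.2288623)) = 4.7700000 − (229.7302215)/(109.2481043) = 2.6671697
F(2.6671697) = -15.5008422
r₃ = 2.6671697 − (-15.5008422)·(2.6671697 − 4.7700000) / (-15.5008422 − 88.0192420) = 2.6671697 − (32.5956402)/(-103.5200841) = 2.9820423
F(2.9820423) = -10.1719330
r₄ = 2.9820423 − (-10.1719330)·(2.9820423 − 2.6671697) / (-10.1719330 − (-15.5008422)) = 2.9820423 − (-3.2028632)/(5.3289092) = 3.5830778
F(3.5830778) = 6.0841215
r₅ = 3.5830778 − 6.0841215·(3.5830778 − 2.9820423) / (6.0841215 − (-10.1719330)) = 3.5830778 − (3.6567726)/(16.2560545) = 3.3581294

2.66717, 2.98204, 3.58308, 3.35813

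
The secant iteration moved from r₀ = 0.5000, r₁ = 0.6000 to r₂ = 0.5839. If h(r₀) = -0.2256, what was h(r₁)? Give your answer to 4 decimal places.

The secant line through (0.5000, -0.2256) and (0.6000, h(r₁)) crosses zero at r₂ = 0.5839.
So (0.5000, -0.2256), (0.6000, h(r₁)), (0.5839, 0) are collinear:
h(r₁) = -0.2256 · (0.6000 − 0.5839) / (0.5000 − 0.5839) = -0.2256 · (0.016100)/(-0.083900) = 0.043292

0.0433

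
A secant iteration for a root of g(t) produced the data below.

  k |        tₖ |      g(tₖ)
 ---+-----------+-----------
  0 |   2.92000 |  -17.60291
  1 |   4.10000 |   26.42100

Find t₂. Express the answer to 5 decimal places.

t₂ = 4.10000 − 26.42100·(4.10000 − 2.92000) / (26.42100 − (-17.60291))
   = 4.10000 − (31.1767800)/(44.0239100) = 3.3918216

3.39182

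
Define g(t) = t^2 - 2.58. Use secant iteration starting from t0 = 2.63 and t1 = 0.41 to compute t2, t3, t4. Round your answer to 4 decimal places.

1.2034, 1.9049, 1.5675

g(2.63) = 4.336900, g(0.41) = -2.411900
t2 = 0.410000 − (-2.411900)·(0.410000 − 2.630000) / (-2.411900 − 4.336900) = 0.410000 − (5.354418)/(-6.748800) = 1.203388
g(1.203388) = -1.131857
t3 = 1.203388 − (-1.131857)·(1.203388 − 0.410000) / (-1.131857 − (-2.411900)) = 1.203388 − (-0.898002)/(1.280043) = 1.904929
g(1.904929) = 1.048753
t4 = 1.904929 − 1.048753·(1.904929 − 1.203388) / (1.048753 − (-1.131857)) = 1.904929 − (0.735742)/(2.180610) = 1.567526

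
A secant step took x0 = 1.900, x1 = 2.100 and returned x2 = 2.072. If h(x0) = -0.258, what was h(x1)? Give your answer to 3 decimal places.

0.042

The secant line through (1.900, -0.258) and (2.100, h(x1)) crosses zero at x2 = 2.072.
So (1.900, -0.258), (2.100, h(x1)), (2.072, 0) are collinear:
h(x1) = -0.258 · (2.100 − 2.072) / (1.900 − 2.072) = -0.258 · (0.02800)/(-0.17200) = 0.04200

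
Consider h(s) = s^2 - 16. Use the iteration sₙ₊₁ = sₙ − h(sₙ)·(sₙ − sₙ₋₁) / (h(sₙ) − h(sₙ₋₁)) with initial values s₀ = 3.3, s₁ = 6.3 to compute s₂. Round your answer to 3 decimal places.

h(3.3) = -5.11000, h(6.3) = 23.69000
s₂ = 6.30000 − 23.69000·(6.30000 − 3.30000) / (23.69000 − (-5.11000)) = 6.30000 − (71.07000)/(28.80000) = 3.83229

3.832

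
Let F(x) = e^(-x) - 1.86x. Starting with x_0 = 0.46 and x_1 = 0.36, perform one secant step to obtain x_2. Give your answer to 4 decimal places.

F(0.46) = -0.224316, F(0.36) = 0.028076
x_2 = 0.360000 − 0.028076·(0.360000 − 0.460000) / (0.028076 − (-0.224316)) = 0.360000 − (-0.002808)/(0.252393) = 0.371124

0.3711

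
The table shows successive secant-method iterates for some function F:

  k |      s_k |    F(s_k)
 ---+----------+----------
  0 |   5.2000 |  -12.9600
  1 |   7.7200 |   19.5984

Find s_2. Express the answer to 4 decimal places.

6.2031

s_2 = 7.7200 − 19.5984·(7.7200 − 5.2000) / (19.5984 − (-12.9600))
   = 7.7200 − (49.387968)/(32.558400) = 6.203096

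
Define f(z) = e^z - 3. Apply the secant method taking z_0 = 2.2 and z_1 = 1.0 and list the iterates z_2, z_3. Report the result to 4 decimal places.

1.0536, 1.1009

f(2.2) = 6.025013, f(1.0) = -0.281718
z_2 = 1.000000 − (-0.281718)·(1.000000 − 2.200000) / (-0.281718 − 6.025013) = 1.000000 − (0.338062)/(-6.306732) = 1.053603
f(1.053603) = -0.132033
z_3 = 1.053603 − (-0.132033)·(1.053603 − 1.000000) / (-0.132033 − (-0.281718)) = 1.053603 − (-0.007077)/(0.149685) = 1.100885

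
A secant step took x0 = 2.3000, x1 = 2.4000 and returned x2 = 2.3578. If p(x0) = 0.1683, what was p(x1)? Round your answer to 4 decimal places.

The secant line through (2.3000, 0.1683) and (2.4000, p(x1)) crosses zero at x2 = 2.3578.
So (2.3000, 0.1683), (2.4000, p(x1)), (2.3578, 0) are collinear:
p(x1) = 0.1683 · (2.4000 − 2.3578) / (2.3000 − 2.3578) = 0.1683 · (0.042200)/(-0.057800) = -0.122876

-0.1229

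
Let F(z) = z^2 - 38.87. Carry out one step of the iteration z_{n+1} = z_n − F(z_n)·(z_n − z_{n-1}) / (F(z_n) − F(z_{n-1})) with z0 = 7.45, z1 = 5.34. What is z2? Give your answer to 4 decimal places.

6.1496

F(7.45) = 16.632500, F(5.34) = -10.354400
z2 = 5.340000 − (-10.354400)·(5.340000 − 7.450000) / (-10.354400 − 16.632500) = 5.340000 − (21.847784)/(-26.986900) = 6.149570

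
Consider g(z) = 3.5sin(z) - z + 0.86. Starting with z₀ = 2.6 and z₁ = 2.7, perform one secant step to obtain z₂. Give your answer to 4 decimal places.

2.6157

g(2.6) = 0.064255, g(2.7) = -0.344170
z₂ = 2.700000 − (-0.344170)·(2.700000 − 2.600000) / (-0.344170 − 0.064255) = 2.700000 − (-0.034417)/(-0.408425) = 2.615732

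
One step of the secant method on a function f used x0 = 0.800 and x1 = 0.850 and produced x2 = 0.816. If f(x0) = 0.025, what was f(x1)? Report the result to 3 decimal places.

The secant line through (0.800, 0.025) and (0.850, f(x1)) crosses zero at x2 = 0.816.
So (0.800, 0.025), (0.850, f(x1)), (0.816, 0) are collinear:
f(x1) = 0.025 · (0.850 − 0.816) / (0.800 − 0.816) = 0.025 · (0.03400)/(-0.01600) = -0.05313

-0.053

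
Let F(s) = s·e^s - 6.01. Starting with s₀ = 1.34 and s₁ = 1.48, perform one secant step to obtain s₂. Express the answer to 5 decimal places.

F(1.34) = -0.8924817, F(1.48) = 0.4915596
s₂ = 1.4800000 − 0.4915596·(1.4800000 − 1.3400000) / (0.4915596 − (-0.8924817)) = 1.4800000 − (0.0688183)/(1.3840413) = 1.4302772

1.43028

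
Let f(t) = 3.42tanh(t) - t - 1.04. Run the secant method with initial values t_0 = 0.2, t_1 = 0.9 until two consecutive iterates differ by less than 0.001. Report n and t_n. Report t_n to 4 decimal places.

f(0.2) = -0.564976, f(0.9) = 0.509739
t_2 = 0.900000 − 0.509739·(0.700000)/(1.074715) = 0.567989;  |Δ| = 0.332011
f(0.567989) = 0.149484
t_3 = 0.567989 − 0.149484·(-0.332011)/(-0.360255) = 0.430225;  |Δ| = 0.137764
f(0.430225) = -0.083383
t_4 = 0.430225 − (-0.083383)·(-0.137764)/(-0.232867) = 0.479554;  |Δ| = 0.049330
f(0.479554) = 0.005378
t_5 = 0.479554 − 0.005378·(0.049330)/(0.088761) = 0.476566;  |Δ| = 0.002989
f(0.476566) = 0.000166
t_6 = 0.476566 − 0.000166·(-0.002989)/(-0.005212) = 0.476470;  |Δ| = 0.000095
|t_6 − t_5| = 0.000095 < 0.001

n = 6, t_n = 0.4765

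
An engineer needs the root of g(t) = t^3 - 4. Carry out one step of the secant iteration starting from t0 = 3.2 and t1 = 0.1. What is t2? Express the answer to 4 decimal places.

g(3.2) = 28.768000, g(0.1) = -3.999000
t2 = 0.100000 − (-3.999000)·(0.100000 − 3.200000) / (-3.999000 − 28.768000) = 0.100000 − (12.396900)/(-32.767000) = 0.478335

0.4783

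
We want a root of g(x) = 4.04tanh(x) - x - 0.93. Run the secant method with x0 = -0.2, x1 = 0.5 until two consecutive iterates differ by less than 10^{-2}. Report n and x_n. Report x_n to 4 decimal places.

n = 4, x_n = 0.3199

g(-0.2) = -1.527396, g(0.5) = 0.436953
x2 = 0.500000 − 0.436953·(0.700000)/(1.964350) = 0.344291;  |Δ| = 0.155709
g(0.344291) = 0.064172
x3 = 0.344291 − 0.064172·(-0.155709)/(-0.372781) = 0.317486;  |Δ| = 0.026804
g(0.317486) = -0.006268
x4 = 0.317486 − (-0.006268)·(-0.026804)/(-0.070439) = 0.319871;  |Δ| = 0.002385
|x4 − x3| = 0.002385 < 10^{-2}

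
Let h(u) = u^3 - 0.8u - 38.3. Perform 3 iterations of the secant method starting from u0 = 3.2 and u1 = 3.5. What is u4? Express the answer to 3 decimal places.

h(3.2) = -8.09200, h(3.5) = 1.77500
u2 = 3.50000 − 1.77500·(3.50000 − 3.20000) / (1.77500 − (-8.09200)) = 3.50000 − (0.53250)/(9.86700) = 3.44603
h(3.44603) = -0.13472
u3 = 3.44603 − (-0.13472)·(3.44603 − 3.50000) / (-0.13472 − 1.77500) = 3.44603 − (0.00727)/(-1.90972) = 3.44984
h(3.44984) = -0.00199
u4 = 3.44984 − (-0.00199)·(3.44984 − 3.44603) / (-0.00199 − (-0.13472)) = 3.44984 − (-0.00001)/(0.13273) = 3.44990

3.450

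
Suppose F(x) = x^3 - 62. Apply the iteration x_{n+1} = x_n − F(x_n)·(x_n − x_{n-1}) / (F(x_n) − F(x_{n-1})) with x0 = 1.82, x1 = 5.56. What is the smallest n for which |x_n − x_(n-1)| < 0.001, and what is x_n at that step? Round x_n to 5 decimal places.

F(1.82) = -55.9714320, F(5.56) = 109.8796160
x2 = 5.5600000 − 109.8796160·(3.7400000)/(165.8510480) = 3.0821757;  |Δ| = 2.4778243
F(3.0821757) = -32.7199268
x3 = 3.0821757 − (-32.7199268)·(-2.4778243)/(-142.5995428) = 3.6507205;  |Δ| = 0.5685448
F(3.6507205) = -13.3440737
x4 = 3.6507205 − (-13.3440737)·(0.5685448)/(19.3758530) = 4.0422751;  |Δ| = 0.3915546
F(4.0422751) = 4.0507242
x5 = 4.0422751 − 4.0507242·(0.3915546)/(17.3947980) = 3.9510938;  |Δ| = 0.0911813
F(3.9510938) = -0.3189132
x6 = 3.9510938 − (-0.3189132)·(-0.0911813)/(-4.3696374) = 3.9577486;  |Δ| = 0.0066548
F(3.9577486) = -0.0067226
x7 = 3.9577486 − (-0.0067226)·(0.0066548)/(0.3121906) = 3.9578919;  |Δ| = 0.0001433
|x7 − x6| = 0.0001433 < 0.001

n = 7, x_n = 3.95789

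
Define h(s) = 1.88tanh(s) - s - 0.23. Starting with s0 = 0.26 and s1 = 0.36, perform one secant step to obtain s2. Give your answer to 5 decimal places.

h(0.26) = -0.0119244, h(0.36) = 0.0590024
s2 = 0.3600000 − 0.0590024·(0.3600000 − 0.2600000) / (0.0590024 − (-0.0119244)) = 0.3600000 − (0.0059002)/(0.0709268) = 0.2768123

0.27681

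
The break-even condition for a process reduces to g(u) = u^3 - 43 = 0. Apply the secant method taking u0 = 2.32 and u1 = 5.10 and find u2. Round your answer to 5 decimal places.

g(2.32) = -30.5128320, g(5.10) = 89.6510000
u2 = 5.1000000 − 89.6510000·(5.1000000 − 2.3200000) / (89.6510000 − (-30.5128320)) = 5.1000000 − (249.2297800)/(120.1638320) = 3.0259168

3.02592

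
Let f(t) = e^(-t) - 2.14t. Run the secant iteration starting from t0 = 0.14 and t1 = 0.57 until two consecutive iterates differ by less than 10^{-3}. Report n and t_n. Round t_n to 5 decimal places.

n = 4, t_n = 0.33445

f(0.14) = 0.5697582, f(0.57) = -0.6542746
t2 = 0.5700000 − (-0.6542746)·(0.4300000)/(-1.2240328) = 0.3401548;  |Δ| = 0.2298452
f(0.3401548) = -0.0162711
t3 = 0.3401548 − (-0.0162711)·(-0.2298452)/(0.6380034) = 0.3342930;  |Δ| = 0.0058618
f(0.3342930) = 0.0004569
t4 = 0.3342930 − 0.0004569·(-0.0058618)/(0.0167281) = 0.3344531;  |Δ| = 0.0001601
|t4 − t3| = 0.0001601 < 10^{-3}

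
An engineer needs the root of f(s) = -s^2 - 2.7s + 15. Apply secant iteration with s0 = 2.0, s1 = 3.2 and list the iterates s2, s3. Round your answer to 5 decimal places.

f(2.0) = 5.6000000, f(3.2) = -3.8800000
s2 = 3.2000000 − (-3.8800000)·(3.2000000 − 2.0000000) / (-3.8800000 − 5.6000000) = 3.2000000 − (-4.6560000)/(-9.4800000) = 2.7088608
f(2.7088608) = 0.3481493
s3 = 2.7088608 − 0.3481493·(2.7088608 − 3.2000000) / (0.3481493 − (-3.8800000)) = 2.7088608 − (-0.1709898)/(4.2281493) = 2.7493016

2.70886, 2.74930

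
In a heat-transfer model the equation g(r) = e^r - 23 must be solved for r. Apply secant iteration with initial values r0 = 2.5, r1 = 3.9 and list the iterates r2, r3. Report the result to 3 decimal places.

2.907, 3.057

g(2.5) = -10.81751, g(3.9) = 26.40245
r2 = 3.90000 − 26.40245·(3.90000 − 2.50000) / (26.40245 − (-10.81751)) = 3.90000 − (36.96343)/(37.21996) = 2.90689
g(2.90689) = -4.70016
r3 = 2.90689 − (-4.70016)·(2.90689 − 3.90000) / (-4.70016 − 26.40245) = 2.90689 − (4.66777)/(-31.10261) = 3.05697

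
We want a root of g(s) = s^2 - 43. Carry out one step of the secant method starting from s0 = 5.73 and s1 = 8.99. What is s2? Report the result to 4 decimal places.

6.4207

g(5.73) = -10.167100, g(8.99) = 37.820100
s2 = 8.990000 − 37.820100·(8.990000 − 5.730000) / (37.820100 − (-10.167100)) = 8.990000 − (123.293526)/(47.987200) = 6.420700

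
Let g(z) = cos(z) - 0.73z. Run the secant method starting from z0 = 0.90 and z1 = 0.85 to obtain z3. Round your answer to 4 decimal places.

0.8765

g(0.90) = -0.035390, g(0.85) = 0.039483
z2 = 0.850000 − 0.039483·(0.850000 − 0.900000) / (0.039483 − (-0.035390)) = 0.850000 − (-0.001974)/(0.074873) = 0.876367
g(0.876367) = 0.000200
z3 = 0.876367 − 0.000200·(0.876367 − 0.850000) / (0.000200 − 0.039483) = 0.876367 − (0.000005)/(-0.039284) = 0.876501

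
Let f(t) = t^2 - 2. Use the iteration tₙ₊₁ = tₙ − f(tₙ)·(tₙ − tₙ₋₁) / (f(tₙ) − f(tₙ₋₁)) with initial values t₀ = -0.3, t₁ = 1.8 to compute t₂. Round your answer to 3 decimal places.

0.973

f(-0.3) = -1.91000, f(1.8) = 1.24000
t₂ = 1.80000 − 1.24000·(1.80000 − (-0.30000)) / (1.24000 − (-1.91000)) = 1.80000 − (2.60400)/(3.15000) = 0.97333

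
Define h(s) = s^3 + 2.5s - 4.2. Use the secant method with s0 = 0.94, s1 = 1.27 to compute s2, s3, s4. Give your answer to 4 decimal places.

h(0.94) = -1.019416, h(1.27) = 1.023383
s2 = 1.270000 − 1.023383·(1.270000 − 0.940000) / (1.023383 − (-1.019416)) = 1.270000 − (0.337716)/(2.042799) = 1.104680
h(1.104680) = -0.090242
s3 = 1.104680 − (-0.090242)·(1.104680 − 1.270000) / (-0.090242 − 1.023383) = 1.104680 − (0.014919)/(-1.113625) = 1.118076
h(1.118076) = -0.007109
s4 = 1.118076 − (-0.007109)·(1.118076 − 1.104680) / (-0.007109 − (-0.090242)) = 1.118076 − (-0.000095)/(0.083133) = 1.119222

1.1047, 1.1181, 1.1192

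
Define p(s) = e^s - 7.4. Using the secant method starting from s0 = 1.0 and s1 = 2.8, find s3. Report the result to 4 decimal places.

p(1.0) = -4.681718, p(2.8) = 9.044647
s2 = 2.800000 − 9.044647·(2.800000 − 1.000000) / (9.044647 − (-4.681718)) = 2.800000 − (16.280364)/(13.726365) = 1.613935
p(1.613935) = -2.377465
s3 = 1.613935 − (-2.377465)·(1.613935 − 2.800000) / (-2.377465 − 9.044647) = 1.613935 − (2.819829)/(-11.422112) = 1.860809

1.8608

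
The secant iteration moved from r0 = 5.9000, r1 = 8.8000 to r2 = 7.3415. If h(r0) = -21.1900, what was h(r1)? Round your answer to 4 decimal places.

The secant line through (5.9000, -21.1900) and (8.8000, h(r1)) crosses zero at r2 = 7.3415.
So (5.9000, -21.1900), (8.8000, h(r1)), (7.3415, 0) are collinear:
h(r1) = -21.1900 · (8.8000 − 7.3415) / (5.9000 − 7.3415) = -21.1900 · (1.458500)/(-1.441500) = 21.439899

21.4399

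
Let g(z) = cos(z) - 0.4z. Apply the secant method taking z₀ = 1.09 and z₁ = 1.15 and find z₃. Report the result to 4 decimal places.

1.1105

g(1.09) = 0.026485, g(1.15) = -0.051513
z₂ = 1.150000 − (-0.051513)·(1.150000 − 1.090000) / (-0.051513 − 0.026485) = 1.150000 − (-0.003091)/(-0.077998) = 1.110374
g(1.110374) = 0.000177
z₃ = 1.110374 − 0.000177·(1.110374 − 1.150000) / (0.000177 − (-0.051513)) = 1.110374 − (-0.000007)/(0.051690) = 1.110510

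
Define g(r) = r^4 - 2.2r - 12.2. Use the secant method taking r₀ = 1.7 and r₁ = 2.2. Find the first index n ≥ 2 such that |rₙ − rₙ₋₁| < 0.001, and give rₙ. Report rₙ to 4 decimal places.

n = 5, rₙ = 2.0198

g(1.7) = -7.587900, g(2.2) = 6.385600
r₂ = 2.200000 − 6.385600·(0.500000)/(13.973500) = 1.971510;  |Δ| = 0.228490
g(1.971510) = -1.429696
r₃ = 1.971510 − (-1.429696)·(-0.228490)/(-7.815296) = 2.013309;  |Δ| = 0.041799
g(2.013309) = -0.199114
r₄ = 2.013309 − (-0.199114)·(0.041799)/(1.230582) = 2.020073;  |Δ| = 0.006763
g(2.020073) = 0.007896
r₅ = 2.020073 − 0.007896·(0.006763)/(0.207010) = 2.019815;  |Δ| = 0.000258
|r₅ − r₄| = 0.000258 < 0.001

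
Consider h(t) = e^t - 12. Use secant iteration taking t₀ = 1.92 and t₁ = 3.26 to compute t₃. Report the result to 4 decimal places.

h(1.92) = -5.179042, h(3.26) = 14.049537
t₂ = 3.260000 − 14.049537·(3.260000 − 1.920000) / (14.049537 − (-5.179042)) = 3.260000 − (18.826380)/(19.228579) = 2.280917
h(2.280917) = -2.214353
t₃ = 2.280917 − (-2.214353)·(2.280917 − 3.260000) / (-2.214353 − 14.049537) = 2.280917 − (2.168036)/(-16.263890) = 2.414220

2.4142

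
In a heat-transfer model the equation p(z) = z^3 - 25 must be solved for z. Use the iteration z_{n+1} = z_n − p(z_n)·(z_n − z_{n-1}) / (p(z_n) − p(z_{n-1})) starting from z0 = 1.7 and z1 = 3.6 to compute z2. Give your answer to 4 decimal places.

2.6143

p(1.7) = -20.087000, p(3.6) = 21.656000
z2 = 3.600000 − 21.656000·(3.600000 − 1.700000) / (21.656000 − (-20.087000)) = 3.600000 − (41.146400)/(41.743000) = 2.614292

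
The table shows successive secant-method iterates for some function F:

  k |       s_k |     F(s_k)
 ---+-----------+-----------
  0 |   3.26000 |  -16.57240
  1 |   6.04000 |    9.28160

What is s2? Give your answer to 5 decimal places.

5.04198

s2 = 6.04000 − 9.28160·(6.04000 − 3.26000) / (9.28160 − (-16.57240))
   = 6.04000 − (25.8028480)/(25.8540000) = 5.0419785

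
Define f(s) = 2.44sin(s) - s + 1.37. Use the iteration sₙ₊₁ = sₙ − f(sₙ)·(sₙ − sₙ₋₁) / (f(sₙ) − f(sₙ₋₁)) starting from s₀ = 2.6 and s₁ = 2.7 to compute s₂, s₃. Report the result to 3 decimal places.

f(2.6) = 0.02782, f(2.7) = -0.28719
s₂ = 2.70000 − (-0.28719)·(2.70000 − 2.60000) / (-0.28719 − 0.02782) = 2.70000 − (-0.02872)/(-0.31502) = 2.60883
f(2.60883) = 0.00048
s₃ = 2.60883 − 0.00048·(2.60883 − 2.70000) / (0.00048 − (-0.28719)) = 2.60883 − (-0.00004)/(0.28767) = 2.60898

2.609, 2.609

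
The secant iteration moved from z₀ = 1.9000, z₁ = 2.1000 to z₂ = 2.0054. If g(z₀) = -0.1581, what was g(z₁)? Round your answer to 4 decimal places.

The secant line through (1.9000, -0.1581) and (2.1000, g(z₁)) crosses zero at z₂ = 2.0054.
So (1.9000, -0.1581), (2.1000, g(z₁)), (2.0054, 0) are collinear:
g(z₁) = -0.1581 · (2.1000 − 2.0054) / (1.9000 − 2.0054) = -0.1581 · (0.094600)/(-0.105400) = 0.141900

0.1419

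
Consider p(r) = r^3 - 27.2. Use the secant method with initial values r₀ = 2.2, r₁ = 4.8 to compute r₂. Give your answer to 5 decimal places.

p(2.2) = -16.5520000, p(4.8) = 83.3920000
r₂ = 4.8000000 − 83.3920000·(4.8000000 − 2.2000000) / (83.3920000 − (-16.5520000)) = 4.8000000 − (216.8192000)/(99.9440000) = 2.6305931

2.63059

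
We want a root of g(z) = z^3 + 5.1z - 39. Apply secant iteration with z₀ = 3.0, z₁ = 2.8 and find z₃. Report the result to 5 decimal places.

g(3.0) = 3.3000000, g(2.8) = -2.7680000
z₂ = 2.8000000 − (-2.7680000)·(2.8000000 − 3.0000000) / (-2.7680000 − 3.3000000) = 2.8000000 − (0.5536000)/(-6.0680000) = 2.8912327
g(2.8912327) = -0.0862443
z₃ = 2.8912327 − (-0.0862443)·(2.8912327 − 2.8000000) / (-0.0862443 − (-2.7680000)) = 2.8912327 − (-0.0078683)/(2.6817557) = 2.8941667

2.89417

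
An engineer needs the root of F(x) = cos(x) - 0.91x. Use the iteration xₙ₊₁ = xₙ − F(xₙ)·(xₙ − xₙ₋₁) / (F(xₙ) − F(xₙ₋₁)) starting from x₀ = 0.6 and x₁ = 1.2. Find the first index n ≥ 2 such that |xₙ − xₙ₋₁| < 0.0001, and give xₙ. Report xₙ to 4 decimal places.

n = 5, xₙ = 0.7807

F(0.6) = 0.279336, F(1.2) = -0.729642
x₂ = 1.200000 − (-0.729642)·(0.600000)/(-1.008978) = 0.766110;  |Δ| = 0.433890
F(0.766110) = 0.023453
x₃ = 0.766110 − 0.023453·(-0.433890)/(0.753095) = 0.779622;  |Δ| = 0.013512
F(0.779622) = 0.001723
x₄ = 0.779622 − 0.001723·(0.013512)/(-0.021730) = 0.780694;  |Δ| = 0.001071
F(0.780694) = -0.000006
x₅ = 0.780694 − (-0.000006)·(0.001071)/(-0.001728) = 0.780690;  |Δ| = 0.000003
|x₅ − x₄| = 0.000003 < 0.0001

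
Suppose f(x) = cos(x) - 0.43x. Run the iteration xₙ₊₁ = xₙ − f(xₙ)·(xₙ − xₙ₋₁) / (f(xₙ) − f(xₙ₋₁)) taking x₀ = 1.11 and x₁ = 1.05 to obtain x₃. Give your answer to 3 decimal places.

f(1.11) = -0.03264, f(1.05) = 0.04607
x₂ = 1.05000 − 0.04607·(1.05000 − 1.11000) / (0.04607 − (-0.03264)) = 1.05000 − (-0.00276)/(0.07871) = 1.08512
f(1.08512) = 0.00021
x₃ = 1.08512 − 0.00021·(1.08512 − 1.05000) / (0.00021 − 0.04607) = 1.08512 − (0.00001)/(-0.04587) = 1.08528

1.085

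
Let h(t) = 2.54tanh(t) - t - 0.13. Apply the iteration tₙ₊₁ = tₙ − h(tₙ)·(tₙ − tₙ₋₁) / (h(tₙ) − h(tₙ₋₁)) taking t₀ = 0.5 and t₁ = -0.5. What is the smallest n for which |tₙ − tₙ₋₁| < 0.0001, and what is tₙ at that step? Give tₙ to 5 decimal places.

h(0.5) = 0.5437776, h(-0.5) = -0.8037776
t₂ = -0.5000000 − (-0.8037776)·(-1.0000000)/(-1.3475552) = 0.0964710;  |Δ| = 0.5964710
h(0.0964710) = 0.0178080
t₃ = 0.0964710 − 0.0178080·(0.5964710)/(0.8215856) = 0.0835424;  |Δ| = 0.0129286
h(0.0835424) = -0.0018370
t₄ = 0.0835424 − (-0.0018370)·(-0.0129286)/(-0.0196450) = 0.0847513;  |Δ| = 0.0012090
h(0.0847513) = 0.0000031
t₅ = 0.0847513 − 0.0000031·(0.0012090)/(0.0018402) = 0.0847493;  |Δ| = 0.0000021
|t₅ − t₄| = 0.0000021 < 0.0001

n = 5, tₙ = 0.08475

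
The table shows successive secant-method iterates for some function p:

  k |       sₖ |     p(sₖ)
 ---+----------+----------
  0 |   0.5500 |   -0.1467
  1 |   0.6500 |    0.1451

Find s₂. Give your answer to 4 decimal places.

s₂ = 0.6500 − 0.1451·(0.6500 − 0.5500) / (0.1451 − (-0.1467))
   = 0.6500 − (0.014510)/(0.291800) = 0.600274

0.6003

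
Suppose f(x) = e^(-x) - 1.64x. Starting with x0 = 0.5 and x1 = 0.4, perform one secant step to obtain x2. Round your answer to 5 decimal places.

0.40629

f(0.5) = -0.2134693, f(0.4) = 0.0143200
x2 = 0.4000000 − 0.0143200·(0.4000000 − 0.5000000) / (0.0143200 − (-0.2134693)) = 0.4000000 − (-0.0014320)/(0.2277894) = 0.4062865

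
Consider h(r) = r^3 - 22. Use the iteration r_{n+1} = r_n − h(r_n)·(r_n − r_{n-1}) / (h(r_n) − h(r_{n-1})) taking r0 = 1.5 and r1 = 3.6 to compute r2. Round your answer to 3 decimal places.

h(1.5) = -18.62500, h(3.6) = 24.65600
r2 = 3.60000 − 24.65600·(3.60000 − 1.50000) / (24.65600 − (-18.62500)) = 3.60000 − (51.77760)/(43.28100) = 2.40369

2.404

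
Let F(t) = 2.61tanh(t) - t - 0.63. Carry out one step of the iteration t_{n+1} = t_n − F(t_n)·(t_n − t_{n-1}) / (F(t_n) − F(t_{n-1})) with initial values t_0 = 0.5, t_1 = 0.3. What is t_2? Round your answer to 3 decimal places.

0.438

F(0.5) = 0.07613, F(0.3) = -0.16967
t_2 = 0.30000 − (-0.16967)·(0.30000 − 0.50000) / (-0.16967 − 0.07613) = 0.30000 − (0.03393)/(-0.24580) = 0.43806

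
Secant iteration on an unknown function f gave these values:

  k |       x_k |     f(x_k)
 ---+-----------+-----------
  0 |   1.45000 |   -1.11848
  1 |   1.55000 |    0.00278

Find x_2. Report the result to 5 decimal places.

x_2 = 1.55000 − 0.00278·(1.55000 − 1.45000) / (0.00278 − (-1.11848))
   = 1.55000 − (0.0002780)/(1.1212600) = 1.5497521

1.54975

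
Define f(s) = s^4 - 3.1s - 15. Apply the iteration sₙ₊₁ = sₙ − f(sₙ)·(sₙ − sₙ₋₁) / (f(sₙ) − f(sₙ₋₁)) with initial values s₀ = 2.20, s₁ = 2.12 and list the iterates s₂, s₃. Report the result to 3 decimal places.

f(2.20) = 1.60560, f(2.12) = -1.37237
s₂ = 2.12000 − (-1.37237)·(2.12000 − 2.20000) / (-1.37237 − 1.60560) = 2.12000 − (0.10979)/(-2.97797) = 2.15687
f(2.15687) = -0.04447
s₃ = 2.15687 − (-0.04447)·(2.15687 − 2.12000) / (-0.04447 − (-1.37237)) = 2.15687 − (-0.00164)/(1.32789) = 2.15810

2.157, 2.158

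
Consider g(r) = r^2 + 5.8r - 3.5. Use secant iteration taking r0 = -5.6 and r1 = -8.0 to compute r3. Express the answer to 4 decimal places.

g(-5.6) = -4.620000, g(-8.0) = 14.100000
r2 = -8.000000 − 14.100000·(-8.000000 − (-5.600000)) / (14.100000 − (-4.620000)) = -8.000000 − (-33.840000)/(18.720000) = -6.192308
g(-6.192308) = -1.070710
r3 = -6.192308 − (-1.070710)·(-6.192308 − (-8.000000)) / (-1.070710 − 14.100000) = -6.192308 − (-1.935514)/(-15.170710) = -6.319890

-6.3199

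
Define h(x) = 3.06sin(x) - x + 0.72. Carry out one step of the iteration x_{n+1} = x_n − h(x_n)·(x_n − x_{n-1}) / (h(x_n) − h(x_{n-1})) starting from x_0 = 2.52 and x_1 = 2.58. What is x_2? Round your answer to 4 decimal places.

2.5149

h(2.52) = -0.018068, h(2.58) = -0.230443
x_2 = 2.580000 − (-0.230443)·(2.580000 − 2.520000) / (-0.230443 − (-0.018068)) = 2.580000 − (-0.013827)/(-0.212375) = 2.514895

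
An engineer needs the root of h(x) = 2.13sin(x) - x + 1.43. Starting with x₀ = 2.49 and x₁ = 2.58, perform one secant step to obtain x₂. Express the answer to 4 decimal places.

2.5743

h(2.49) = 0.231746, h(2.58) = -0.015701
x₂ = 2.580000 − (-0.015701)·(2.580000 − 2.490000) / (-0.015701 − 0.231746) = 2.580000 − (-0.001413)/(-0.247447) = 2.574289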